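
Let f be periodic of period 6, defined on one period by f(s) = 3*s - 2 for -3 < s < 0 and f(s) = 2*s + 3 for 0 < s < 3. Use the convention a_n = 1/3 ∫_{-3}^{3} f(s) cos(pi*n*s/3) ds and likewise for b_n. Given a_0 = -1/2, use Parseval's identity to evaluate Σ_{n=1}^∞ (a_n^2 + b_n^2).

703/8

Parseval: a_0^2/2 + Σ_{n≥1} (a_n^2+b_n^2) = 1/3 ∫_{-3}^{3} f(s)^2 ds = 88.
Subtract a_0^2/2 = 1/8: Σ (a_n^2+b_n^2) = 703/8.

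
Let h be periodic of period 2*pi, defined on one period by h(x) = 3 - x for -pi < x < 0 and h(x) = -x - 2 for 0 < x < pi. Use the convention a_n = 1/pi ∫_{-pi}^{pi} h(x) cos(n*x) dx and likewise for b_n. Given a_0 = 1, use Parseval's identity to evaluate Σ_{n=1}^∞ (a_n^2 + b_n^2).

2*pi**2/3 + 25/2 + 5*pi

Parseval: a_0^2/2 + Σ_{n≥1} (a_n^2+b_n^2) = 1/pi ∫_{-pi}^{pi} h(x)^2 dx = 2*pi**2/3 + 13 + 5*pi.
Subtract a_0^2/2 = 1/2: Σ (a_n^2+b_n^2) = 2*pi**2/3 + 25/2 + 5*pi.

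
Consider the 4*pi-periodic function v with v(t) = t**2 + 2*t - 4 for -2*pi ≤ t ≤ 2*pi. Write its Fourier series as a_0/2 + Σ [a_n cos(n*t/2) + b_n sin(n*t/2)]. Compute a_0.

-8 + 8*pi**2/3

a_0 = (1/(2*pi)) ∫_{-2*pi}^{2*pi} v(t) dt = (1/(2*pi)) · (16*pi*(-3 + pi**2)/3) = -8 + 8*pi**2/3.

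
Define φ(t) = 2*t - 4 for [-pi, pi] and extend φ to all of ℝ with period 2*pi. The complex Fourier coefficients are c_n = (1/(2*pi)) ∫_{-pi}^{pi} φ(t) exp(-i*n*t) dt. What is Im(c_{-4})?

-1/2

Since φ is real-valued, Im(c_{-4}) = -(1/(2*pi)) ∫_{-pi}^{pi} φ(t) sin(-4*t) dt = b_{4}/2.
Integrating by parts (boundary term plus one more integral), an antiderivative of (2*t - 4) sin(-4*t) is t*cos(4*t)/2 - sin(4*t)/8 - cos(4*t); evaluating from -pi to pi: ∫_{-pi}^{pi} (2*t - 4) sin(-4*t) dt = (-1 + pi/2) - (-pi/2 - 1) = pi.
Hence Im(c_{-4}) = (-1/(2*pi))·(pi) = -1/2.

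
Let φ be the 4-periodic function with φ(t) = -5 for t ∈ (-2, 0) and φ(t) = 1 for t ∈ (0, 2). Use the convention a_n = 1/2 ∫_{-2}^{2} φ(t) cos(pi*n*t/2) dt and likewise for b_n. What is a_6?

0

a_6 = 1/2 ∫_{-2}^{2} φ(t) cos(3*pi*t) dt.
Split the integral at the breakpoints.
Directly, an antiderivative of (-5) cos(3*pi*t) is -5*sin(3*pi*t)/(3*pi); evaluating from -2 to 0: ∫_{-2}^{0} (-5) cos(3*pi*t) dt = (0) - (0) = 0.
Directly, an antiderivative of (1) cos(3*pi*t) is sin(3*pi*t)/(3*pi); evaluating from 0 to 2: ∫_{0}^{2} (1) cos(3*pi*t) dt = (0) - (0) = 0.
Summing the pieces and multiplying by (1/2) gives a_6 = 0.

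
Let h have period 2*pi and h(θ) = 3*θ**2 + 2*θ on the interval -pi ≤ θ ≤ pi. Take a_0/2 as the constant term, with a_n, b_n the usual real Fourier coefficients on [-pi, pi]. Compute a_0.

a_0 = 1/pi ∫_{-pi}^{pi} h(θ) dθ = 1/pi · (2*pi**3) = 2*pi**2.

2*pi**2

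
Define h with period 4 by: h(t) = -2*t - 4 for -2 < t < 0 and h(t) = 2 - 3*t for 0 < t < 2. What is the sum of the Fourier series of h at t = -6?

-2

t = -6 differs from t = -2 by -1 full period(s), and the series is 4-periodic.
At t = -2 the one-sided limits are h(-2^-) = -4 and h(-2^+) = 0.
By Dirichlet's theorem the series converges to their average, [(-4) + (0)]/2 = -2.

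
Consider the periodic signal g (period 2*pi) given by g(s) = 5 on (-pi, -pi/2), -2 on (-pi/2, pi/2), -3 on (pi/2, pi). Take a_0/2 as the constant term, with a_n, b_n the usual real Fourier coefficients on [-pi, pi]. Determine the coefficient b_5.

-8/(5*pi)

b_5 = 1/pi ∫_{-pi}^{pi} g(s) sin(5*s) ds.
Split the integral at the breakpoints.
Directly, an antiderivative of (5) sin(5*s) is -cos(5*s); evaluating from -pi to -pi/2: ∫_{-pi}^{-pi/2} (5) sin(5*s) ds = (0) - (1) = -1.
Directly, an antiderivative of (-2) sin(5*s) is 2*cos(5*s)/5; evaluating from -pi/2 to pi/2: ∫_{-pi/2}^{pi/2} (-2) sin(5*s) ds = (0) - (0) = 0.
Directly, an antiderivative of (-3) sin(5*s) is 3*cos(5*s)/5; evaluating from pi/2 to pi: ∫_{pi/2}^{pi} (-3) sin(5*s) ds = (-3/5) - (0) = -3/5.
Summing the pieces and multiplying by (1/pi) gives b_5 = -8/(5*pi).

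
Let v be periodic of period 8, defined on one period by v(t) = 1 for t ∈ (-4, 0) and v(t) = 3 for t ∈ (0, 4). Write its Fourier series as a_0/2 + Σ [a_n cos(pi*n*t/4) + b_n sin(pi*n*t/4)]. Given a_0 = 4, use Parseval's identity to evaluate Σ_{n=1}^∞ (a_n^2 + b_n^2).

Parseval: a_0^2/2 + Σ_{n≥1} (a_n^2+b_n^2) = 1/4 ∫_{-4}^{4} v(t)^2 dt = 10.
Subtract a_0^2/2 = 8: Σ (a_n^2+b_n^2) = 2.

2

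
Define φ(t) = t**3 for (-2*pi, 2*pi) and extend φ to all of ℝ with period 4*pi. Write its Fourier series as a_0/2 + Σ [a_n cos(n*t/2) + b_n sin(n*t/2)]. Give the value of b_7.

-96/343 + 16*pi**2/7

b_7 = (1/(2*pi)) ∫_{-2*pi}^{2*pi} φ(t) sin(7*t/2) dt.
φ is odd and sin(7*t/2) is odd, so the integrand is even and b_7 = 1/pi ∫_0^{2*pi} φ(t) sin(7*t/2) dt.
Integrating by parts three times (tabular method), an antiderivative of (t**3) sin(7*t/2) is -2*t**3*cos(7*t/2)/7 + 12*t**2*sin(7*t/2)/49 + 48*t*cos(7*t/2)/343 - 96*sin(7*t/2)/2401; evaluating from 0 to 2*pi: ∫_{0}^{2*pi} (t**3) sin(7*t/2) dt = (16*pi*(-6 + 49*pi**2)/343) - (0) = 16*pi*(-6 + 49*pi**2)/343.
Hence b_7 = (1/pi)·(16*pi*(-6 + 49*pi**2)/343) = -96/343 + 16*pi**2/7.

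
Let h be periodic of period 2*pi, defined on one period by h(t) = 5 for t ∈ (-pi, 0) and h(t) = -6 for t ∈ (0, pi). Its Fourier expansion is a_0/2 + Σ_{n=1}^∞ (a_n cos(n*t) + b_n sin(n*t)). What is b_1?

b_1 = 1/pi ∫_{-pi}^{pi} h(t) sin(t) dt.
Split the integral at the breakpoints.
Directly, an antiderivative of (5) sin(t) is -5*cos(t); evaluating from -pi to 0: ∫_{-pi}^{0} (5) sin(t) dt = (-5) - (5) = -10.
Directly, an antiderivative of (-6) sin(t) is 6*cos(t); evaluating from 0 to pi: ∫_{0}^{pi} (-6) sin(t) dt = (-6) - (6) = -12.
Summing the pieces and multiplying by (1/pi) gives b_1 = -22/pi.

-22/pi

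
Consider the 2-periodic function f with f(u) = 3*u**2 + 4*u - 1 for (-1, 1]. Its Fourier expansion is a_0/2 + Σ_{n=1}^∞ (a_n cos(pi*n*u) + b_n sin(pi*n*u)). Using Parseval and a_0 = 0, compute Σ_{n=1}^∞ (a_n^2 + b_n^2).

Parseval: a_0^2/2 + Σ_{n≥1} (a_n^2+b_n^2) = ∫_{-1}^{1} f(u)^2 du = 184/15.
Subtract a_0^2/2 = 0: Σ (a_n^2+b_n^2) = 184/15.

184/15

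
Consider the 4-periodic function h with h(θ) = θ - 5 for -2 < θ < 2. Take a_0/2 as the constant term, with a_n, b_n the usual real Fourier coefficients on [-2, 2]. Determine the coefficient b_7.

b_7 = 1/2 ∫_{-2}^{2} h(θ) sin(7*pi*θ/2) dθ.
Integrating by parts (boundary term plus one more integral), an antiderivative of (θ - 5) sin(7*pi*θ/2) is -2*θ*cos(7*pi*θ/2)/(7*pi) + 4*sin(7*pi*θ/2)/(49*pi**2) + 10*cos(7*pi*θ/2)/(7*pi); evaluating from -2 to 2: ∫_{-2}^{2} (θ - 5) sin(7*pi*θ/2) dθ = (-6/(7*pi)) - (-2/pi) = 8/(7*pi).
Hence b_7 = (1/2)·(8/(7*pi)) = 4/(7*pi).

4/(7*pi)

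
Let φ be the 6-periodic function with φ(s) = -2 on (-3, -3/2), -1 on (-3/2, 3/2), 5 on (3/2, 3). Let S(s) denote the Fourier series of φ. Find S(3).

At s = 3 the one-sided limits are φ(3^-) = 5 and φ(3^+) = -2.
By Dirichlet's theorem the series converges to their average, [(5) + (-2)]/2 = 3/2.

3/2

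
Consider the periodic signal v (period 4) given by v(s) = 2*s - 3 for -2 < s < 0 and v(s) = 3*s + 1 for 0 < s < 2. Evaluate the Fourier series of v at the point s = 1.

v is continuous at s = 1 with value 4, so the series converges to 4 there.

4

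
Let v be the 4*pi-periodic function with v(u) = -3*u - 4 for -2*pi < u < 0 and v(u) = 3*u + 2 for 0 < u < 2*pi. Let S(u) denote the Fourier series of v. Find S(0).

At u = 0 the one-sided limits are v(0^-) = -4 and v(0^+) = 2.
By Dirichlet's theorem the series converges to their average, [(-4) + (2)]/2 = -1.

-1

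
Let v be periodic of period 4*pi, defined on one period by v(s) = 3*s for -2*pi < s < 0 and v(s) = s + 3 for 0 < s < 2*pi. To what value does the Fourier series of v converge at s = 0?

At s = 0 the one-sided limits are v(0^-) = 0 and v(0^+) = 3.
By Dirichlet's theorem the series converges to their average, [(0) + (3)]/2 = 3/2.

3/2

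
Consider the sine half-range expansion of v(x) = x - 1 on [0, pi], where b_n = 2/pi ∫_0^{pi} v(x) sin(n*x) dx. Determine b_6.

b_6 = 2/pi ∫_0^{pi} (x - 1) sin(6*x) dx.
Integrating by parts (boundary term plus one more integral), an antiderivative of (x - 1) sin(6*x) is -x*cos(6*x)/6 + sin(6*x)/36 + cos(6*x)/6; evaluating from 0 to pi: ∫_{0}^{pi} (x - 1) sin(6*x) dx = (1/6 - pi/6) - (1/6) = -pi/6.
Hence b_6 = (2/pi)·(-pi/6) = -1/3.

-1/3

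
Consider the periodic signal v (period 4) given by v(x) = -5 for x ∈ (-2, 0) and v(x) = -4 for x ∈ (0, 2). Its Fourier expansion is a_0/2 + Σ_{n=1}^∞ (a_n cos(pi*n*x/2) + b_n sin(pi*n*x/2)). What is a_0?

-9

a_0 = 1/2 ∫_{-2}^{2} v(x) dx = 1/2 · (-18) = -9.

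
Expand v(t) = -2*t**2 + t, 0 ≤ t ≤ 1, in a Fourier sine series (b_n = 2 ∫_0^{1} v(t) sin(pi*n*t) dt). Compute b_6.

b_6 = 2 ∫_0^{1} (-2*t**2 + t) sin(6*pi*t) dt.
Integrating by parts twice (tabular method), an antiderivative of (-2*t**2 + t) sin(6*pi*t) is t**2*cos(6*pi*t)/(3*pi) - t*sin(6*pi*t)/(9*pi**2) - t*cos(6*pi*t)/(6*pi) + sin(6*pi*t)/(36*pi**2) - cos(6*pi*t)/(54*pi**3); evaluating from 0 to 1: ∫_{0}^{1} (-2*t**2 + t) sin(6*pi*t) dt = ((-1 + 9*pi**2)/(54*pi**3)) - (-1/(54*pi**3)) = 1/(6*pi).
Hence b_6 = 2·(1/(6*pi)) = 1/(3*pi).

1/(3*pi)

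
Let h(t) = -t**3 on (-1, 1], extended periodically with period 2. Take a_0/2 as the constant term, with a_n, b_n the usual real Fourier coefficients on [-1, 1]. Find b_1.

b_1 = ∫_{-1}^{1} h(t) sin(pi*t) dt.
h is odd and sin(pi*t) is odd, so the integrand is even and b_1 = 2 ∫_0^{1} h(t) sin(pi*t) dt.
Integrating by parts three times (tabular method), an antiderivative of (-t**3) sin(pi*t) is t**3*cos(pi*t)/pi - 3*t**2*sin(pi*t)/pi**2 - 6*t*cos(pi*t)/pi**3 + 6*sin(pi*t)/pi**4; evaluating from 0 to 1: ∫_{0}^{1} (-t**3) sin(pi*t) dt = ((6 - pi**2)/pi**3) - (0) = (6 - pi**2)/pi**3.
Hence b_1 = 2·((6 - pi**2)/pi**3) = -2/pi + 12/pi**3.

-2/pi + 12/pi**3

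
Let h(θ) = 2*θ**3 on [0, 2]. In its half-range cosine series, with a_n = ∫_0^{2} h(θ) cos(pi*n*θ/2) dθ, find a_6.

8/(3*pi**2)

a_6 = ∫_0^{2} (2*θ**3) cos(3*pi*θ) dθ.
Integrating by parts three times (tabular method), an antiderivative of (2*θ**3) cos(3*pi*θ) is 2*θ**3*sin(3*pi*θ)/(3*pi) + 2*θ**2*cos(3*pi*θ)/(3*pi**2) - 4*θ*sin(3*pi*θ)/(9*pi**3) - 4*cos(3*pi*θ)/(27*pi**4); evaluating from 0 to 2: ∫_{0}^{2} (2*θ**3) cos(3*pi*θ) dθ = (4*(-1 + 18*pi**2)/(27*pi**4)) - (-4/(27*pi**4)) = 8/(3*pi**2).
Hence a_6 = 8/(3*pi**2).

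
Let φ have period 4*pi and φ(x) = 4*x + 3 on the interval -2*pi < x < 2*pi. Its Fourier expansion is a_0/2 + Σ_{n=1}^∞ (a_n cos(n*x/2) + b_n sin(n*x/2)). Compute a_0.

a_0 = (1/(2*pi)) ∫_{-2*pi}^{2*pi} φ(x) dx = (1/(2*pi)) · (12*pi) = 6.

6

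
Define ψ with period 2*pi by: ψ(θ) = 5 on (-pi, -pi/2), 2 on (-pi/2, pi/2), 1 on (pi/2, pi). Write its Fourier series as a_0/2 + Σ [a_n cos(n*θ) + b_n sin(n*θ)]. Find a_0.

5

a_0 = 1/pi ∫_{-pi}^{pi} ψ(θ) dθ = 1/pi · (5*pi) = 5.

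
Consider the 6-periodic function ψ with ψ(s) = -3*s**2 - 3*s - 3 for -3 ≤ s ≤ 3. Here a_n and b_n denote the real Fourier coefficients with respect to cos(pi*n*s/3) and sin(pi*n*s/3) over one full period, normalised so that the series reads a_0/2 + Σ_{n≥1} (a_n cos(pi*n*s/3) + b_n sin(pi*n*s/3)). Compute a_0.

a_0 = 1/3 ∫_{-3}^{3} ψ(s) ds = 1/3 · (-72) = -24.

-24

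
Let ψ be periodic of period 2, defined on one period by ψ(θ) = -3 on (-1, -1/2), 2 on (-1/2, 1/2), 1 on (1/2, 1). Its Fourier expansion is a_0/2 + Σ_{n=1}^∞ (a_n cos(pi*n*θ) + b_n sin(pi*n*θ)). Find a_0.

a_0 = ∫_{-1}^{1} ψ(θ) dθ = 1.

1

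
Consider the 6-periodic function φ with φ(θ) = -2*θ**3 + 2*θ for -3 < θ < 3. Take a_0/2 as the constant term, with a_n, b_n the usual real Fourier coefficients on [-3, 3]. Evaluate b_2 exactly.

-81/pi**3 + 48/pi

b_2 = 1/3 ∫_{-3}^{3} φ(θ) sin(2*pi*θ/3) dθ.
φ is odd and sin(2*pi*θ/3) is odd, so the integrand is even and b_2 = 2/3 ∫_0^{3} φ(θ) sin(2*pi*θ/3) dθ.
Integrating by parts three times (tabular method), an antiderivative of (-2*θ**3 + 2*θ) sin(2*pi*θ/3) is 3*θ**3*cos(2*pi*θ/3)/pi - 27*θ**2*sin(2*pi*θ/3)/(2*pi**2) - 81*θ*cos(2*pi*θ/3)/(2*pi**3) - 3*θ*cos(2*pi*θ/3)/pi + 9*sin(2*pi*θ/3)/(2*pi**2) + 243*sin(2*pi*θ/3)/(4*pi**4); evaluating from 0 to 3: ∫_{0}^{3} (-2*θ**3 + 2*θ) sin(2*pi*θ/3) dθ = (-243/(2*pi**3) + 72/pi) - (0) = -243/(2*pi**3) + 72/pi.
Hence b_2 = (2/3)·(-243/(2*pi**3) + 72/pi) = -81/pi**3 + 48/pi.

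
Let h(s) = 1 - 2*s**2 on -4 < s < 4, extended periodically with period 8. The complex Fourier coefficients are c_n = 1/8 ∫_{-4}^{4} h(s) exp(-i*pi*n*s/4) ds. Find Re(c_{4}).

Since h is real-valued, Re(c_{4}) = 1/8 ∫_{-4}^{4} h(s) cos(pi*s) ds = a_{4}/2.
h is even and cos(pi*s) is even, so the integrand is even: ∫_{-4}^{4} h(s) cos(pi*s) ds = 2∫_0^{4} h(s) cos(pi*s) ds.
Integrating by parts twice (tabular method), an antiderivative of (1 - 2*s**2) cos(pi*s) is -2*s**2*sin(pi*s)/pi - 4*s*cos(pi*s)/pi**2 + 4*sin(pi*s)/pi**3 + sin(pi*s)/pi; evaluating from 0 to 4: ∫_{0}^{4} (1 - 2*s**2) cos(pi*s) ds = (-16/pi**2) - (0) = -16/pi**2.
So ∫_{-4}^{4} h(s) cos(pi*s) ds = -32/pi**2.
Hence Re(c_{4}) = (1/8)·(-32/pi**2) = -4/pi**2.

-4/pi**2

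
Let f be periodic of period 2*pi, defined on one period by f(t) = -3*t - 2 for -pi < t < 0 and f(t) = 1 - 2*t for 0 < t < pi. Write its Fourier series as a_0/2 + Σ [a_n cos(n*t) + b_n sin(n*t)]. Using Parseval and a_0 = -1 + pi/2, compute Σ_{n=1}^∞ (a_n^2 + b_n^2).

Parseval: a_0^2/2 + Σ_{n≥1} (a_n^2+b_n^2) = 1/pi ∫_{-pi}^{pi} f(t)^2 dt = -8*pi + 5 + 13*pi**2/3.
Subtract a_0^2/2 = (2 - pi)**2/8: Σ (a_n^2+b_n^2) = -15*pi/2 + 9/2 + 101*pi**2/24.

-15*pi/2 + 9/2 + 101*pi**2/24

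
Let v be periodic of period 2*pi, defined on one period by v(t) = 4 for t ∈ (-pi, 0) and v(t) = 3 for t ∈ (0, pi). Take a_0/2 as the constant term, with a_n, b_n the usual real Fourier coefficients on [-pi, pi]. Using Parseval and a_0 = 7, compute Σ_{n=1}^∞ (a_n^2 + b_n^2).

Parseval: a_0^2/2 + Σ_{n≥1} (a_n^2+b_n^2) = 1/pi ∫_{-pi}^{pi} v(t)^2 dt = 25.
Subtract a_0^2/2 = 49/2: Σ (a_n^2+b_n^2) = 1/2.

1/2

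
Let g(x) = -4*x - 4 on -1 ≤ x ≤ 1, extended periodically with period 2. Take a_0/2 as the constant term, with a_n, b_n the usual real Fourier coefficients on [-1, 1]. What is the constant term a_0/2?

-4

a_0 = ∫_{-1}^{1} g(x) dx = -8.
So the constant term a_0/2 = -4.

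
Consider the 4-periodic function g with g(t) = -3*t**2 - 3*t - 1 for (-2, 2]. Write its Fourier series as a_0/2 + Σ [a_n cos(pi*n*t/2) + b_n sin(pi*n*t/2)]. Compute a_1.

a_1 = 1/2 ∫_{-2}^{2} g(t) cos(pi*t/2) dt.
Integrating by parts twice (tabular method), an antiderivative of (-3*t**2 - 3*t - 1) cos(pi*t/2) is -6*t**2*sin(pi*t/2)/pi - 6*t*sin(pi*t/2)/pi - 24*t*cos(pi*t/2)/pi**2 - 2*sin(pi*t/2)/pi + 48*sin(pi*t/2)/pi**3 - 12*cos(pi*t/2)/pi**2; evaluating from -2 to 2: ∫_{-2}^{2} (-3*t**2 - 3*t - 1) cos(pi*t/2) dt = (60/pi**2) - (-36/pi**2) = 96/pi**2.
Hence a_1 = (1/2)·(96/pi**2) = 48/pi**2.

48/pi**2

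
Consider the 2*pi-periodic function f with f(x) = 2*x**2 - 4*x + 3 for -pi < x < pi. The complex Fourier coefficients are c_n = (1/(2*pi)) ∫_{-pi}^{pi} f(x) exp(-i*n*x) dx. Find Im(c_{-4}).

Since f is real-valued, Im(c_{-4}) = -(1/(2*pi)) ∫_{-pi}^{pi} f(x) sin(-4*x) dx = b_{4}/2.
Integrating by parts twice (tabular method), an antiderivative of (2*x**2 - 4*x + 3) sin(-4*x) is x**2*cos(4*x)/2 - x*sin(4*x)/4 - x*cos(4*x) + sin(4*x)/4 + 11*cos(4*x)/16; evaluating from -pi to pi: ∫_{-pi}^{pi} (2*x**2 - 4*x + 3) sin(-4*x) dx = (-pi + 11/16 + pi**2/2) - (11/16 + pi + pi**2/2) = -2*pi.
Hence Im(c_{-4}) = (-1/(2*pi))·(-2*pi) = 1.

1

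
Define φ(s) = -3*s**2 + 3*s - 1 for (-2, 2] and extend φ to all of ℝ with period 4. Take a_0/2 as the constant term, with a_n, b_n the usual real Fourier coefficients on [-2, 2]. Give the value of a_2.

a_2 = 1/2 ∫_{-2}^{2} φ(s) cos(pi*s) ds.
Integrating by parts twice (tabular method), an antiderivative of (-3*s**2 + 3*s - 1) cos(pi*s) is -3*s**2*sin(pi*s)/pi + 3*s*sin(pi*s)/pi - 6*s*cos(pi*s)/pi**2 - sin(pi*s)/pi + 6*sin(pi*s)/pi**3 + 3*cos(pi*s)/pi**2; evaluating from -2 to 2: ∫_{-2}^{2} (-3*s**2 + 3*s - 1) cos(pi*s) ds = (-9/pi**2) - (15/pi**2) = -24/pi**2.
Hence a_2 = (1/2)·(-24/pi**2) = -12/pi**2.

-12/pi**2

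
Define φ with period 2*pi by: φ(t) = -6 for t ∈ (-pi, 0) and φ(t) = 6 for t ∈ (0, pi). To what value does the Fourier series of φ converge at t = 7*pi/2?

-6

t = 7*pi/2 differs from t = -pi/2 by 2 full period(s), and the series is 2*pi-periodic.
φ is continuous at t = -pi/2 with value -6, so the series converges to -6 there.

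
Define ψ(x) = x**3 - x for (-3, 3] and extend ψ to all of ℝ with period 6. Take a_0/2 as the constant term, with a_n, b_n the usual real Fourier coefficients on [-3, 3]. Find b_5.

b_5 = 1/3 ∫_{-3}^{3} ψ(x) sin(5*pi*x/3) dx.
ψ is odd and sin(5*pi*x/3) is odd, so the integrand is even and b_5 = 2/3 ∫_0^{3} ψ(x) sin(5*pi*x/3) dx.
Integrating by parts three times (tabular method), an antiderivative of (x**3 - x) sin(5*pi*x/3) is -3*x**3*cos(5*pi*x/3)/(5*pi) + 27*x**2*sin(5*pi*x/3)/(25*pi**2) + 162*x*cos(5*pi*x/3)/(125*pi**3) + 3*x*cos(5*pi*x/3)/(5*pi) - 9*sin(5*pi*x/3)/(25*pi**2) - 486*sin(5*pi*x/3)/(625*pi**4); evaluating from 0 to 3: ∫_{0}^{3} (x**3 - x) sin(5*pi*x/3) dx = (18*(-27 + 100*pi**2)/(125*pi**3)) - (0) = 18*(-27 + 100*pi**2)/(125*pi**3).
Hence b_5 = (2/3)·(18*(-27 + 100*pi**2)/(125*pi**3)) = 12*(-27 + 100*pi**2)/(125*pi**3).

12*(-27 + 100*pi**2)/(125*pi**3)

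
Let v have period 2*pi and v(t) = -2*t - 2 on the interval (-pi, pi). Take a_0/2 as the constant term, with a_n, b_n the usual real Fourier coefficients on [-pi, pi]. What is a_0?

-4

a_0 = 1/pi ∫_{-pi}^{pi} v(t) dt = 1/pi · (-4*pi) = -4.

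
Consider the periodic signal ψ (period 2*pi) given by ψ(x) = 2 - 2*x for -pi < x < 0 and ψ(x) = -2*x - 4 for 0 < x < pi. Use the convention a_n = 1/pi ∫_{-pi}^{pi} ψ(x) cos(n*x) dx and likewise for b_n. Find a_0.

a_0 = 1/pi ∫_{-pi}^{pi} ψ(x) dx = 1/pi · (-2*pi) = -2.

-2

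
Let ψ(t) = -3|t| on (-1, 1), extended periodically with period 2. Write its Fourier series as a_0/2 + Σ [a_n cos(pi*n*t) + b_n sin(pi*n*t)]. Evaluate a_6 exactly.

a_6 = ∫_{-1}^{1} ψ(t) cos(6*pi*t) dt.
ψ is even and cos(6*pi*t) is even, so the integrand is even and a_6 = 2 ∫_0^{1} ψ(t) cos(6*pi*t) dt.
Integrating by parts (boundary term plus one more integral), an antiderivative of (-3*t) cos(6*pi*t) is -t*sin(6*pi*t)/(2*pi) - cos(6*pi*t)/(12*pi**2); evaluating from 0 to 1: ∫_{0}^{1} (-3*t) cos(6*pi*t) dt = (-1/(12*pi**2)) - (-1/(12*pi**2)) = 0.
Hence a_6 = 2·(0) = 0.

0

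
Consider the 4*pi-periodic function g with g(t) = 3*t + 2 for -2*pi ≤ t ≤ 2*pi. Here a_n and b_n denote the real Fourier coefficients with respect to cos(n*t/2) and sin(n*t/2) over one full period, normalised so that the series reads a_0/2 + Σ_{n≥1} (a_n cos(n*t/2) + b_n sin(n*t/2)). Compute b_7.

b_7 = (1/(2*pi)) ∫_{-2*pi}^{2*pi} g(t) sin(7*t/2) dt.
Integrating by parts (boundary term plus one more integral), an antiderivative of (3*t + 2) sin(7*t/2) is -6*t*cos(7*t/2)/7 + 12*sin(7*t/2)/49 - 4*cos(7*t/2)/7; evaluating from -2*pi to 2*pi: ∫_{-2*pi}^{2*pi} (3*t + 2) sin(7*t/2) dt = (4/7 + 12*pi/7) - (4/7 - 12*pi/7) = 24*pi/7.
Hence b_7 = (1/(2*pi))·(24*pi/7) = 12/7.

12/7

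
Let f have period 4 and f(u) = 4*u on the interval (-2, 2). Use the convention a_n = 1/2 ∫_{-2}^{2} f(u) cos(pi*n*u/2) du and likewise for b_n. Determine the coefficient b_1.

b_1 = 1/2 ∫_{-2}^{2} f(u) sin(pi*u/2) du.
f is odd and sin(pi*u/2) is odd, so the integrand is even and b_1 = ∫_0^{2} f(u) sin(pi*u/2) du.
Integrating by parts (boundary term plus one more integral), an antiderivative of (4*u) sin(pi*u/2) is -8*u*cos(pi*u/2)/pi + 16*sin(pi*u/2)/pi**2; evaluating from 0 to 2: ∫_{0}^{2} (4*u) sin(pi*u/2) du = (16/pi) - (0) = 16/pi.
Hence b_1 = 16/pi.

16/pi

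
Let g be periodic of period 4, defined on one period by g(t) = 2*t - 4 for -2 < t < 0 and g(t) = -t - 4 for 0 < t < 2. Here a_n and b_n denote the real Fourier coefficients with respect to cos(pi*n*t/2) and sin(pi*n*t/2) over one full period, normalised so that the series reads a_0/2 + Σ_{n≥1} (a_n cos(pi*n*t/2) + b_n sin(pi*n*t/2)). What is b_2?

b_2 = 1/2 ∫_{-2}^{2} g(t) sin(pi*t) dt.
Split the integral at the breakpoints.
Integrating by parts (boundary term plus one more integral), an antiderivative of (2*t - 4) sin(pi*t) is -2*t*cos(pi*t)/pi + 2*sin(pi*t)/pi**2 + 4*cos(pi*t)/pi; evaluating from -2 to 0: ∫_{-2}^{0} (2*t - 4) sin(pi*t) dt = (4/pi) - (8/pi) = -4/pi.
Integrating by parts (boundary term plus one more integral), an antiderivative of (-t - 4) sin(pi*t) is t*cos(pi*t)/pi - sin(pi*t)/pi**2 + 4*cos(pi*t)/pi; evaluating from 0 to 2: ∫_{0}^{2} (-t - 4) sin(pi*t) dt = (6/pi) - (4/pi) = 2/pi.
Summing the pieces and multiplying by (1/2) gives b_2 = -1/pi.

-1/pi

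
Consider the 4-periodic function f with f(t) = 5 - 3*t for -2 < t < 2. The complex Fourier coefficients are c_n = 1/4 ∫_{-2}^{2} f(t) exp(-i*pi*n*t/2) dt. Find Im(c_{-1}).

-6/pi

Since f is real-valued, Im(c_{-1}) = -1/4 ∫_{-2}^{2} f(t) sin(-pi*t/2) dt = b_{1}/2.
Integrating by parts (boundary term plus one more integral), an antiderivative of (5 - 3*t) sin(-pi*t/2) is -6*t*cos(pi*t/2)/pi + 12*sin(pi*t/2)/pi**2 + 10*cos(pi*t/2)/pi; evaluating from -2 to 2: ∫_{-2}^{2} (5 - 3*t) sin(-pi*t/2) dt = (2/pi) - (-22/pi) = 24/pi.
Hence Im(c_{-1}) = (-1/4)·(24/pi) = -6/pi.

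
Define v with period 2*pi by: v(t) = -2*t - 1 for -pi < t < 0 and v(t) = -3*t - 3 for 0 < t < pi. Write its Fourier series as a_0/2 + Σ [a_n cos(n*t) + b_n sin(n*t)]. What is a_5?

2/(25*pi)

a_5 = 1/pi ∫_{-pi}^{pi} v(t) cos(5*t) dt.
Split the integral at the breakpoints.
Integrating by parts (boundary term plus one more integral), an antiderivative of (-2*t - 1) cos(5*t) is -2*t*sin(5*t)/5 - sin(5*t)/5 - 2*cos(5*t)/25; evaluating from -pi to 0: ∫_{-pi}^{0} (-2*t - 1) cos(5*t) dt = (-2/25) - (2/25) = -4/25.
Integrating by parts (boundary term plus one more integral), an antiderivative of (-3*t - 3) cos(5*t) is -3*t*sin(5*t)/5 - 3*sin(5*t)/5 - 3*cos(5*t)/25; evaluating from 0 to pi: ∫_{0}^{pi} (-3*t - 3) cos(5*t) dt = (3/25) - (-3/25) = 6/25.
Summing the pieces and multiplying by (1/pi) gives a_5 = 2/(25*pi).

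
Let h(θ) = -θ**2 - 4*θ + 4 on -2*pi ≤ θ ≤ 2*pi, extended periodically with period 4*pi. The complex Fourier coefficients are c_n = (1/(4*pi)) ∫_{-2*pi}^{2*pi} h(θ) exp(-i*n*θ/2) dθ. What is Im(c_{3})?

8/3

Since h is real-valued, Im(c_{3}) = -(1/(4*pi)) ∫_{-2*pi}^{2*pi} h(θ) sin(3*θ/2) dθ = -b_{3}/2.
Integrating by parts twice (tabular method), an antiderivative of (-θ**2 - 4*θ + 4) sin(3*θ/2) is 2*θ**2*cos(3*θ/2)/3 - 8*θ*sin(3*θ/2)/9 + 8*θ*cos(3*θ/2)/3 - 16*sin(3*θ/2)/9 - 88*cos(3*θ/2)/27; evaluating from -2*pi to 2*pi: ∫_{-2*pi}^{2*pi} (-θ**2 - 4*θ + 4) sin(3*θ/2) dθ = (-8*pi**2/3 - 16*pi/3 + 88/27) - (-8*pi**2/3 + 88/27 + 16*pi/3) = -32*pi/3.
Hence Im(c_{3}) = (-1/(4*pi))·(-32*pi/3) = 8/3.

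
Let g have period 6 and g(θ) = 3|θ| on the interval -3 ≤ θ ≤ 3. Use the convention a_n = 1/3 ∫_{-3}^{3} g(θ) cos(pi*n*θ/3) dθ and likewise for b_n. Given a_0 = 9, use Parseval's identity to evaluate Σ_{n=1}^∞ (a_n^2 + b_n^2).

27/2

Parseval: a_0^2/2 + Σ_{n≥1} (a_n^2+b_n^2) = 1/3 ∫_{-3}^{3} g(θ)^2 dθ = 54.
Subtract a_0^2/2 = 81/2: Σ (a_n^2+b_n^2) = 27/2.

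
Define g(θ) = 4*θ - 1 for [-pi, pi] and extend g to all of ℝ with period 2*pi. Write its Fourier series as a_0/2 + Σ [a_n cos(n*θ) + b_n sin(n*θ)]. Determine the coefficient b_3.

b_3 = 1/pi ∫_{-pi}^{pi} g(θ) sin(3*θ) dθ.
Integrating by parts (boundary term plus one more integral), an antiderivative of (4*θ - 1) sin(3*θ) is -4*θ*cos(3*θ)/3 + 4*sin(3*θ)/9 + cos(3*θ)/3; evaluating from -pi to pi: ∫_{-pi}^{pi} (4*θ - 1) sin(3*θ) dθ = (-1/3 + 4*pi/3) - (-4*pi/3 - 1/3) = 8*pi/3.
Hence b_3 = (1/pi)·(8*pi/3) = 8/3.

8/3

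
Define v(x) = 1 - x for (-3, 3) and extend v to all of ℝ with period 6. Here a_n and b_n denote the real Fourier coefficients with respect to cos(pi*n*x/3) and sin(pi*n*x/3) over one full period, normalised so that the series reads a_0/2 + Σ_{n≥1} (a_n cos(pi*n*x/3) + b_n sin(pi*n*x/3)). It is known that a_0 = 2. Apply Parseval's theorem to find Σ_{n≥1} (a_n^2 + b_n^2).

6

Parseval: a_0^2/2 + Σ_{n≥1} (a_n^2+b_n^2) = 1/3 ∫_{-3}^{3} v(x)^2 dx = 8.
Subtract a_0^2/2 = 2: Σ (a_n^2+b_n^2) = 6.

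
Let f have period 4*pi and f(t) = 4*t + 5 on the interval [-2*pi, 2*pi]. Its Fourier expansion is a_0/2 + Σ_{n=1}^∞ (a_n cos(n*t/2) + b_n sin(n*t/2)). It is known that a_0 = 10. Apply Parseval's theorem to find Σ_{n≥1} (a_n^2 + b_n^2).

128*pi**2/3

Parseval: a_0^2/2 + Σ_{n≥1} (a_n^2+b_n^2) = (1/(2*pi)) ∫_{-2*pi}^{2*pi} f(t)^2 dt = 50 + 128*pi**2/3.
Subtract a_0^2/2 = 50: Σ (a_n^2+b_n^2) = 128*pi**2/3.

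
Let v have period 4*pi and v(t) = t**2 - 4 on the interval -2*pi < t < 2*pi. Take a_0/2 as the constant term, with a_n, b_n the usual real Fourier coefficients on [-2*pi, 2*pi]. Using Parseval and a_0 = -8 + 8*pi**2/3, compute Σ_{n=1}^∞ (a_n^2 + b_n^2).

128*pi**4/45

Parseval: a_0^2/2 + Σ_{n≥1} (a_n^2+b_n^2) = (1/(2*pi)) ∫_{-2*pi}^{2*pi} v(t)^2 dt = -64*pi**2/3 + 32 + 32*pi**4/5.
Subtract a_0^2/2 = 32*(3 - pi**2)**2/9: Σ (a_n^2+b_n^2) = 128*pi**4/45.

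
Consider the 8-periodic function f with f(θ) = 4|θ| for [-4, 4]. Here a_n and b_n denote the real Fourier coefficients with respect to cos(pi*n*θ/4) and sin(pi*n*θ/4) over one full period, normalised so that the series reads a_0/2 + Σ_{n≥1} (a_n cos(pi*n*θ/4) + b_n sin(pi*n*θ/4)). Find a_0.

16

a_0 = 1/4 ∫_{-4}^{4} f(θ) dθ = 1/4 · (64) = 16.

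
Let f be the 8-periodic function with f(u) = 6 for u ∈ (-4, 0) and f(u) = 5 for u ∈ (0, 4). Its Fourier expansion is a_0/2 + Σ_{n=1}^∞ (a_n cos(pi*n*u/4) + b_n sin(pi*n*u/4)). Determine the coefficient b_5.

b_5 = 1/4 ∫_{-4}^{4} f(u) sin(5*pi*u/4) du.
Split the integral at the breakpoints.
Directly, an antiderivative of (6) sin(5*pi*u/4) is -24*cos(5*pi*u/4)/(5*pi); evaluating from -4 to 0: ∫_{-4}^{0} (6) sin(5*pi*u/4) du = (-24/(5*pi)) - (24/(5*pi)) = -48/(5*pi).
Directly, an antiderivative of (5) sin(5*pi*u/4) is -4*cos(5*pi*u/4)/pi; evaluating from 0 to 4: ∫_{0}^{4} (5) sin(5*pi*u/4) du = (4/pi) - (-4/pi) = 8/pi.
Summing the pieces and multiplying by (1/4) gives b_5 = -2/(5*pi).

-2/(5*pi)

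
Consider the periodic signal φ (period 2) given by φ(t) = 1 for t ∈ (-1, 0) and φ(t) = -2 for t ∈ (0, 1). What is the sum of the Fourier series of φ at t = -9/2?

t = -9/2 differs from t = -1/2 by -2 full period(s), and the series is 2-periodic.
φ is continuous at t = -1/2 with value 1, so the series converges to 1 there.

1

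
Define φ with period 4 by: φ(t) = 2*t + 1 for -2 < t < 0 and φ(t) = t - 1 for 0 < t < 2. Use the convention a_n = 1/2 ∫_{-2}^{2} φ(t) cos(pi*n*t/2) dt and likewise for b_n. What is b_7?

2/(7*pi)

b_7 = 1/2 ∫_{-2}^{2} φ(t) sin(7*pi*t/2) dt.
Split the integral at the breakpoints.
Integrating by parts (boundary term plus one more integral), an antiderivative of (2*t + 1) sin(7*pi*t/2) is -4*t*cos(7*pi*t/2)/(7*pi) + 8*sin(7*pi*t/2)/(49*pi**2) - 2*cos(7*pi*t/2)/(7*pi); evaluating from -2 to 0: ∫_{-2}^{0} (2*t + 1) sin(7*pi*t/2) dt = (-2/(7*pi)) - (-6/(7*pi)) = 4/(7*pi).
Integrating by parts (boundary term plus one more integral), an antiderivative of (t - 1) sin(7*pi*t/2) is -2*t*cos(7*pi*t/2)/(7*pi) + 4*sin(7*pi*t/2)/(49*pi**2) + 2*cos(7*pi*t/2)/(7*pi); evaluating from 0 to 2: ∫_{0}^{2} (t - 1) sin(7*pi*t/2) dt = (2/(7*pi)) - (2/(7*pi)) = 0.
Summing the pieces and multiplying by (1/2) gives b_7 = 2/(7*pi).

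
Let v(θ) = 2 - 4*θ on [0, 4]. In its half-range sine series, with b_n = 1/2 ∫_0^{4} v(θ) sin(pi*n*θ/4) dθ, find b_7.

b_7 = 1/2 ∫_0^{4} (2 - 4*θ) sin(7*pi*θ/4) dθ.
Integrating by parts (boundary term plus one more integral), an antiderivative of (2 - 4*θ) sin(7*pi*θ/4) is 16*θ*cos(7*pi*θ/4)/(7*pi) - 64*sin(7*pi*θ/4)/(49*pi**2) - 8*cos(7*pi*θ/4)/(7*pi); evaluating from 0 to 4: ∫_{0}^{4} (2 - 4*θ) sin(7*pi*θ/4) dθ = (-8/pi) - (-8/(7*pi)) = -48/(7*pi).
Hence b_7 = (1/2)·(-48/(7*pi)) = -24/(7*pi).

-24/(7*pi)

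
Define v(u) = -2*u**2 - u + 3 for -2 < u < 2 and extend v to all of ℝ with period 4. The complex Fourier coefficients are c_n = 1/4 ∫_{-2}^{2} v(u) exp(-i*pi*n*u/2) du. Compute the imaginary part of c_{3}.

2/(3*pi)

Since v is real-valued, Im(c_{3}) = -1/4 ∫_{-2}^{2} v(u) sin(3*pi*u/2) du = -b_{3}/2.
Integrating by parts twice (tabular method), an antiderivative of (-2*u**2 - u + 3) sin(3*pi*u/2) is 4*u**2*cos(3*pi*u/2)/(3*pi) - 16*u*sin(3*pi*u/2)/(9*pi**2) + 2*u*cos(3*pi*u/2)/(3*pi) - 4*sin(3*pi*u/2)/(9*pi**2) - 2*cos(3*pi*u/2)/pi - 32*cos(3*pi*u/2)/(27*pi**3); evaluating from -2 to 2: ∫_{-2}^{2} (-2*u**2 - u + 3) sin(3*pi*u/2) du = (2*(16 - 63*pi**2)/(27*pi**3)) - (-2/pi + 32/(27*pi**3)) = -8/(3*pi).
Hence Im(c_{3}) = (-1/4)·(-8/(3*pi)) = 2/(3*pi).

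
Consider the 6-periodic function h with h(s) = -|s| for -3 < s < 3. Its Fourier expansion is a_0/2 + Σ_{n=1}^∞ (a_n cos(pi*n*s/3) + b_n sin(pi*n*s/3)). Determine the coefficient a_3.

a_3 = 1/3 ∫_{-3}^{3} h(s) cos(pi*s) ds.
h is even and cos(pi*s) is even, so the integrand is even and a_3 = 2/3 ∫_0^{3} h(s) cos(pi*s) ds.
Integrating by parts (boundary term plus one more integral), an antiderivative of (-s) cos(pi*s) is -s*sin(pi*s)/pi - cos(pi*s)/pi**2; evaluating from 0 to 3: ∫_{0}^{3} (-s) cos(pi*s) ds = (pi**(-2)) - (-1/pi**2) = 2/pi**2.
Hence a_3 = (2/3)·(2/pi**2) = 4/(3*pi**2).

4/(3*pi**2)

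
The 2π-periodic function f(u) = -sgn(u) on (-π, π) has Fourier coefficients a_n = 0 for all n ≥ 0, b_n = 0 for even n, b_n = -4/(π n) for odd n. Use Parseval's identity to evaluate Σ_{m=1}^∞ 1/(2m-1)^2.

Parseval: Σ b_n^2 = (1/π) ∫_{-π}^{π} f(u)^2 du = 2.
Only odd n contribute, with b_n^2 = 16/(π^2 n^2), so Σ_{m≥1} 1/(2m-1)^2 = π^2·(2)/16 = pi**2/8.

pi**2/8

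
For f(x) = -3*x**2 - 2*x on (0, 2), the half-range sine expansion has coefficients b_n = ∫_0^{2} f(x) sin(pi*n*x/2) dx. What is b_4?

8/pi

b_4 = ∫_0^{2} (-3*x**2 - 2*x) sin(2*pi*x) dx.
Integrating by parts twice (tabular method), an antiderivative of (-3*x**2 - 2*x) sin(2*pi*x) is 3*x**2*cos(2*pi*x)/(2*pi) - 3*x*sin(2*pi*x)/(2*pi**2) + x*cos(2*pi*x)/pi - sin(2*pi*x)/(2*pi**2) - 3*cos(2*pi*x)/(4*pi**3); evaluating from 0 to 2: ∫_{0}^{2} (-3*x**2 - 2*x) sin(2*pi*x) dx = (-3/(4*pi**3) + 8/pi) - (-3/(4*pi**3)) = 8/pi.
Hence b_4 = 8/pi.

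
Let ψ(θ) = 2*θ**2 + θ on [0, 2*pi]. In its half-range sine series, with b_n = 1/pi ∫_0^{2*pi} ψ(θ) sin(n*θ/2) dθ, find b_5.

b_5 = 1/pi ∫_0^{2*pi} (2*θ**2 + θ) sin(5*θ/2) dθ.
Integrating by parts twice (tabular method), an antiderivative of (2*θ**2 + θ) sin(5*θ/2) is -4*θ**2*cos(5*θ/2)/5 + 16*θ*sin(5*θ/2)/25 - 2*θ*cos(5*θ/2)/5 + 4*sin(5*θ/2)/25 + 32*cos(5*θ/2)/125; evaluating from 0 to 2*pi: ∫_{0}^{2*pi} (2*θ**2 + θ) sin(5*θ/2) dθ = (-32/125 + 4*pi/5 + 16*pi**2/5) - (32/125) = -64/125 + 4*pi/5 + 16*pi**2/5.
Hence b_5 = (1/pi)·(-64/125 + 4*pi/5 + 16*pi**2/5) = 4*(-16 + 25*pi + 100*pi**2)/(125*pi).

4*(-16 + 25*pi + 100*pi**2)/(125*pi)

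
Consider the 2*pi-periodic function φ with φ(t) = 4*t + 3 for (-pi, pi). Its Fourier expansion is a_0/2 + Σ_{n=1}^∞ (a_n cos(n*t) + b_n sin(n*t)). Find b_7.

8/7

b_7 = 1/pi ∫_{-pi}^{pi} φ(t) sin(7*t) dt.
Integrating by parts (boundary term plus one more integral), an antiderivative of (4*t + 3) sin(7*t) is -4*t*cos(7*t)/7 + 4*sin(7*t)/49 - 3*cos(7*t)/7; evaluating from -pi to pi: ∫_{-pi}^{pi} (4*t + 3) sin(7*t) dt = (3/7 + 4*pi/7) - (3/7 - 4*pi/7) = 8*pi/7.
Hence b_7 = (1/pi)·(8*pi/7) = 8/7.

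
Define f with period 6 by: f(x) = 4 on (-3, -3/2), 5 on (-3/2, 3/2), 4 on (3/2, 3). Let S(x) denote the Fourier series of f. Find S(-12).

5

x = -12 differs from x = 0 by -2 full period(s), and the series is 6-periodic.
f is continuous at x = 0 with value 5, so the series converges to 5 there.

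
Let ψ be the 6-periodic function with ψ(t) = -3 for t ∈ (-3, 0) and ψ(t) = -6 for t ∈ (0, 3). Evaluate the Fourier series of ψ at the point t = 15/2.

-6

t = 15/2 differs from t = 3/2 by 1 full period(s), and the series is 6-periodic.
ψ is continuous at t = 3/2 with value -6, so the series converges to -6 there.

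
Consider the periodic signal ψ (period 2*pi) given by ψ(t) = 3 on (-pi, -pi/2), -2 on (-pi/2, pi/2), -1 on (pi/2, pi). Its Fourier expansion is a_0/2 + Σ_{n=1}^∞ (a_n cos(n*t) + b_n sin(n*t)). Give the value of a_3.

a_3 = 1/pi ∫_{-pi}^{pi} ψ(t) cos(3*t) dt.
Split the integral at the breakpoints.
Directly, an antiderivative of (3) cos(3*t) is sin(3*t); evaluating from -pi to -pi/2: ∫_{-pi}^{-pi/2} (3) cos(3*t) dt = (1) - (0) = 1.
Directly, an antiderivative of (-2) cos(3*t) is -2*sin(3*t)/3; evaluating from -pi/2 to pi/2: ∫_{-pi/2}^{pi/2} (-2) cos(3*t) dt = (2/3) - (-2/3) = 4/3.
Directly, an antiderivative of (-1) cos(3*t) is -sin(3*t)/3; evaluating from pi/2 to pi: ∫_{pi/2}^{pi} (-1) cos(3*t) dt = (0) - (1/3) = -1/3.
Summing the pieces and multiplying by (1/pi) gives a_3 = 2/pi.

2/pi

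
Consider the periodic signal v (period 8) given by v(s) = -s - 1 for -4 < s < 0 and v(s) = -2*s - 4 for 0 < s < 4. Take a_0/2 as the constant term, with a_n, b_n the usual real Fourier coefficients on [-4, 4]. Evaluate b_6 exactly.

b_6 = 1/4 ∫_{-4}^{4} v(s) sin(3*pi*s/2) ds.
Split the integral at the breakpoints.
Integrating by parts (boundary term plus one more integral), an antiderivative of (-s - 1) sin(3*pi*s/2) is 2*s*cos(3*pi*s/2)/(3*pi) - 4*sin(3*pi*s/2)/(9*pi**2) + 2*cos(3*pi*s/2)/(3*pi); evaluating from -4 to 0: ∫_{-4}^{0} (-s - 1) sin(3*pi*s/2) ds = (2/(3*pi)) - (-2/pi) = 8/(3*pi).
Integrating by parts (boundary term plus one more integral), an antiderivative of (-2*s - 4) sin(3*pi*s/2) is 4*s*cos(3*pi*s/2)/(3*pi) - 8*sin(3*pi*s/2)/(9*pi**2) + 8*cos(3*pi*s/2)/(3*pi); evaluating from 0 to 4: ∫_{0}^{4} (-2*s - 4) sin(3*pi*s/2) ds = (8/pi) - (8/(3*pi)) = 16/(3*pi).
Summing the pieces and multiplying by (1/4) gives b_6 = 2/pi.

2/pi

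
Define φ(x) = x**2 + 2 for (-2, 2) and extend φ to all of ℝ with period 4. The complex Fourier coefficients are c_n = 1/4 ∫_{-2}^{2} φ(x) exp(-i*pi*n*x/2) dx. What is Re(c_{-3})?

-8/(9*pi**2)

Since φ is real-valued, Re(c_{-3}) = 1/4 ∫_{-2}^{2} φ(x) cos(-3*pi*x/2) dx = a_{3}/2.
φ is even and cos(-3*pi*x/2) is even, so the integrand is even: ∫_{-2}^{2} φ(x) cos(-3*pi*x/2) dx = 2∫_0^{2} φ(x) cos(-3*pi*x/2) dx.
Integrating by parts twice (tabular method), an antiderivative of (x**2 + 2) cos(-3*pi*x/2) is 2*x**2*sin(3*pi*x/2)/(3*pi) + 8*x*cos(3*pi*x/2)/(9*pi**2) - 16*sin(3*pi*x/2)/(27*pi**3) + 4*sin(3*pi*x/2)/(3*pi); evaluating from 0 to 2: ∫_{0}^{2} (x**2 + 2) cos(-3*pi*x/2) dx = (-16/(9*pi**2)) - (0) = -16/(9*pi**2).
So ∫_{-2}^{2} φ(x) cos(-3*pi*x/2) dx = -32/(9*pi**2).
Hence Re(c_{-3}) = (1/4)·(-32/(9*pi**2)) = -8/(9*pi**2).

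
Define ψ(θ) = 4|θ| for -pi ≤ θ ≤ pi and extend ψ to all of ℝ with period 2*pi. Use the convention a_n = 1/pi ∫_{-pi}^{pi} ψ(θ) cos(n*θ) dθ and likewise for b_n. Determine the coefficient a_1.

-16/pi

a_1 = 1/pi ∫_{-pi}^{pi} ψ(θ) cos(θ) dθ.
ψ is even and cos(θ) is even, so the integrand is even and a_1 = 2/pi ∫_0^{pi} ψ(θ) cos(θ) dθ.
Integrating by parts (boundary term plus one more integral), an antiderivative of (4*θ) cos(θ) is 4*θ*sin(θ) + 4*cos(θ); evaluating from 0 to pi: ∫_{0}^{pi} (4*θ) cos(θ) dθ = (-4) - (4) = -8.
Hence a_1 = (2/pi)·(-8) = -16/pi.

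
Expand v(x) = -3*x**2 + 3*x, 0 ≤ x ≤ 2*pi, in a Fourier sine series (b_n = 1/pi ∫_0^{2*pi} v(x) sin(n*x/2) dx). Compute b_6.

b_6 = 1/pi ∫_0^{2*pi} (-3*x**2 + 3*x) sin(3*x) dx.
Integrating by parts twice (tabular method), an antiderivative of (-3*x**2 + 3*x) sin(3*x) is x**2*cos(3*x) - 2*x*sin(3*x)/3 - x*cos(3*x) + sin(3*x)/3 - 2*cos(3*x)/9; evaluating from 0 to 2*pi: ∫_{0}^{2*pi} (-3*x**2 + 3*x) sin(3*x) dx = (-2*pi - 2/9 + 4*pi**2) - (-2/9) = 2*pi*(-1 + 2*pi).
Hence b_6 = (1/pi)·(2*pi*(-1 + 2*pi)) = -2 + 4*pi.

-2 + 4*pi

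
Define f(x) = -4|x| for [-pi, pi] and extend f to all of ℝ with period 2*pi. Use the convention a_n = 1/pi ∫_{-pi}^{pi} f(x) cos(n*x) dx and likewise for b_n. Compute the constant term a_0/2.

a_0 = 1/pi ∫_{-pi}^{pi} f(x) dx = 1/pi · (-4*pi**2) = -4*pi.
So the constant term a_0/2 = -2*pi.

-2*pi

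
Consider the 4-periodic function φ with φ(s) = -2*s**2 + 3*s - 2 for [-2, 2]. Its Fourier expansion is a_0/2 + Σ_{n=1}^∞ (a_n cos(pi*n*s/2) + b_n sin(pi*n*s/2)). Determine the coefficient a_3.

a_3 = 1/2 ∫_{-2}^{2} φ(s) cos(3*pi*s/2) ds.
Integrating by parts twice (tabular method), an antiderivative of (-2*s**2 + 3*s - 2) cos(3*pi*s/2) is -4*s**2*sin(3*pi*s/2)/(3*pi) + 2*s*sin(3*pi*s/2)/pi - 16*s*cos(3*pi*s/2)/(9*pi**2) - 4*sin(3*pi*s/2)/(3*pi) + 32*sin(3*pi*s/2)/(27*pi**3) + 4*cos(3*pi*s/2)/(3*pi**2); evaluating from -2 to 2: ∫_{-2}^{2} (-2*s**2 + 3*s - 2) cos(3*pi*s/2) ds = (20/(9*pi**2)) - (-44/(9*pi**2)) = 64/(9*pi**2).
Hence a_3 = (1/2)·(64/(9*pi**2)) = 32/(9*pi**2).

32/(9*pi**2)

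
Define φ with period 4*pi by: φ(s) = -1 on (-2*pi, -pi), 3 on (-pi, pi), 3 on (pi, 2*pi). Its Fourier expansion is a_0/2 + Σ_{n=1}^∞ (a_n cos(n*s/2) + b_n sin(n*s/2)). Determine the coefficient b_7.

b_7 = (1/(2*pi)) ∫_{-2*pi}^{2*pi} φ(s) sin(7*s/2) ds.
Split the integral at the breakpoints.
Directly, an antiderivative of (-1) sin(7*s/2) is 2*cos(7*s/2)/7; evaluating from -2*pi to -pi: ∫_{-2*pi}^{-pi} (-1) sin(7*s/2) ds = (0) - (-2/7) = 2/7.
Directly, an antiderivative of (3) sin(7*s/2) is -6*cos(7*s/2)/7; evaluating from -pi to pi: ∫_{-pi}^{pi} (3) sin(7*s/2) ds = (0) - (0) = 0.
Directly, an antiderivative of (3) sin(7*s/2) is -6*cos(7*s/2)/7; evaluating from pi to 2*pi: ∫_{pi}^{2*pi} (3) sin(7*s/2) ds = (6/7) - (0) = 6/7.
Summing the pieces and multiplying by (1/(2*pi)) gives b_7 = 4/(7*pi).

4/(7*pi)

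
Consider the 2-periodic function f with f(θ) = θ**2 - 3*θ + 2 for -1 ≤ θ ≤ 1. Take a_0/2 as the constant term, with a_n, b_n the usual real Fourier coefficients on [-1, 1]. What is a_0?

14/3

a_0 = ∫_{-1}^{1} f(θ) dθ = 14/3.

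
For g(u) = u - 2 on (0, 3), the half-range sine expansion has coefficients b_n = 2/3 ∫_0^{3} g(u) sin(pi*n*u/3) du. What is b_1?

b_1 = 2/3 ∫_0^{3} (u - 2) sin(pi*u/3) du.
Integrating by parts (boundary term plus one more integral), an antiderivative of (u - 2) sin(pi*u/3) is -3*u*cos(pi*u/3)/pi + 9*sin(pi*u/3)/pi**2 + 6*cos(pi*u/3)/pi; evaluating from 0 to 3: ∫_{0}^{3} (u - 2) sin(pi*u/3) du = (3/pi) - (6/pi) = -3/pi.
Hence b_1 = (2/3)·(-3/pi) = -2/pi.

-2/pi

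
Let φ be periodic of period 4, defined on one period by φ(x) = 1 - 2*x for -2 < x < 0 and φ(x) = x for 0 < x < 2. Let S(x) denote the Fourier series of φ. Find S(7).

3

x = 7 differs from x = -1 by 2 full period(s), and the series is 4-periodic.
φ is continuous at x = -1 with value 3, so the series converges to 3 there.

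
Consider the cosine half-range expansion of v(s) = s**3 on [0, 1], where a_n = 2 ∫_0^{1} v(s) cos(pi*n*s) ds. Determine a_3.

2*(4 - 9*pi**2)/(27*pi**4)

a_3 = 2 ∫_0^{1} (s**3) cos(3*pi*s) ds.
Integrating by parts three times (tabular method), an antiderivative of (s**3) cos(3*pi*s) is s**3*sin(3*pi*s)/(3*pi) + s**2*cos(3*pi*s)/(3*pi**2) - 2*s*sin(3*pi*s)/(9*pi**3) - 2*cos(3*pi*s)/(27*pi**4); evaluating from 0 to 1: ∫_{0}^{1} (s**3) cos(3*pi*s) ds = ((2 - 9*pi**2)/(27*pi**4)) - (-2/(27*pi**4)) = (4 - 9*pi**2)/(27*pi**4).
Hence a_3 = 2·((4 - 9*pi**2)/(27*pi**4)) = 2*(4 - 9*pi**2)/(27*pi**4).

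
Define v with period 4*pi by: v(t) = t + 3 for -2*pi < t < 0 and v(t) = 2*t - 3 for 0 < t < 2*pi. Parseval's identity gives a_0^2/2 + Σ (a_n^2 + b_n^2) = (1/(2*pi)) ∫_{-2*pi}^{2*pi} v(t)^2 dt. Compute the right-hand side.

-18*pi + 18 + 20*pi**2/3

(1/(2*pi)) ∫_{-2*pi}^{2*pi} v(t)^2 dt = (1/(2*pi)) · (4*pi*(-27*pi + 27 + 10*pi**2)/3) = -18*pi + 18 + 20*pi**2/3.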